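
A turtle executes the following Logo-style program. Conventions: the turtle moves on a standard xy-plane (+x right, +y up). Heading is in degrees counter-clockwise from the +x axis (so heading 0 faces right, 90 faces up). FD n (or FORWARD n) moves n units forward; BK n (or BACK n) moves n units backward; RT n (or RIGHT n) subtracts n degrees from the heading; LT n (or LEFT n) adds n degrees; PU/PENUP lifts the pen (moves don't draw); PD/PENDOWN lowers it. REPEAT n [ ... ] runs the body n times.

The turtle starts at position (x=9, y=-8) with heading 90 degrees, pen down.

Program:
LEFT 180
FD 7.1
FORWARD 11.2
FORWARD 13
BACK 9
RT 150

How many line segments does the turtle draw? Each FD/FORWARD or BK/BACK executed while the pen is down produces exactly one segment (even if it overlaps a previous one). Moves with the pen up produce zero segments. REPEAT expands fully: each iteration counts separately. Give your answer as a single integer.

Executing turtle program step by step:
Start: pos=(9,-8), heading=90, pen down
LT 180: heading 90 -> 270
FD 7.1: (9,-8) -> (9,-15.1) [heading=270, draw]
FD 11.2: (9,-15.1) -> (9,-26.3) [heading=270, draw]
FD 13: (9,-26.3) -> (9,-39.3) [heading=270, draw]
BK 9: (9,-39.3) -> (9,-30.3) [heading=270, draw]
RT 150: heading 270 -> 120
Final: pos=(9,-30.3), heading=120, 4 segment(s) drawn
Segments drawn: 4

Answer: 4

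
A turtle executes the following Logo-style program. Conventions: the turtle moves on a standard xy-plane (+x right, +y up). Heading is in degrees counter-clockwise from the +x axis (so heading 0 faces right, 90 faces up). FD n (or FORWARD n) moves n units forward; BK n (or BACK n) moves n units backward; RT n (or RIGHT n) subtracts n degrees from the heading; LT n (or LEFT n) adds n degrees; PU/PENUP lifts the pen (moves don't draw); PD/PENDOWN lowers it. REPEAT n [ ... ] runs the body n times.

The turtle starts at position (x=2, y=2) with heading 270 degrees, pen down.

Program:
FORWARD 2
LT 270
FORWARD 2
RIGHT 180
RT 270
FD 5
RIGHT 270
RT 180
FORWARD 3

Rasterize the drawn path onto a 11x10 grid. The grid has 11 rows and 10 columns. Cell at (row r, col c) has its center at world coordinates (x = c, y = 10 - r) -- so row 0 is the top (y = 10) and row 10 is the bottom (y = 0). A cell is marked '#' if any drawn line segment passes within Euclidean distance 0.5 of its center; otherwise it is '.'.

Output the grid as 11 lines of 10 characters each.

Answer: ..........
..........
..........
..........
..........
####......
#.........
#.........
#.#.......
#.#.......
###.......

Derivation:
Segment 0: (2,2) -> (2,0)
Segment 1: (2,0) -> (-0,0)
Segment 2: (-0,0) -> (-0,5)
Segment 3: (-0,5) -> (3,5)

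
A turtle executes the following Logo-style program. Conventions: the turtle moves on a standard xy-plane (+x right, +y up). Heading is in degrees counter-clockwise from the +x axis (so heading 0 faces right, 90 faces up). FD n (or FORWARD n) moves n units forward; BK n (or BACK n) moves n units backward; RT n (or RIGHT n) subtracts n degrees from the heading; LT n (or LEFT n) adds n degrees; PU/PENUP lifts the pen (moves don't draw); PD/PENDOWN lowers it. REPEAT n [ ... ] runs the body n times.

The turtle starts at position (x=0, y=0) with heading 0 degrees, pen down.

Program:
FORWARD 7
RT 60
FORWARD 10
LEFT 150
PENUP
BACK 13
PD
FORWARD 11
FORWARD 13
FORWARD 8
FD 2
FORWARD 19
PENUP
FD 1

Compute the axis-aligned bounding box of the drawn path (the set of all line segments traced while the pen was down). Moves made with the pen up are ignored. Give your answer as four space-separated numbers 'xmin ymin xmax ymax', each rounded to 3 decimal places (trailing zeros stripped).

Executing turtle program step by step:
Start: pos=(0,0), heading=0, pen down
FD 7: (0,0) -> (7,0) [heading=0, draw]
RT 60: heading 0 -> 300
FD 10: (7,0) -> (12,-8.66) [heading=300, draw]
LT 150: heading 300 -> 90
PU: pen up
BK 13: (12,-8.66) -> (12,-21.66) [heading=90, move]
PD: pen down
FD 11: (12,-21.66) -> (12,-10.66) [heading=90, draw]
FD 13: (12,-10.66) -> (12,2.34) [heading=90, draw]
FD 8: (12,2.34) -> (12,10.34) [heading=90, draw]
FD 2: (12,10.34) -> (12,12.34) [heading=90, draw]
FD 19: (12,12.34) -> (12,31.34) [heading=90, draw]
PU: pen up
FD 1: (12,31.34) -> (12,32.34) [heading=90, move]
Final: pos=(12,32.34), heading=90, 7 segment(s) drawn

Segment endpoints: x in {0, 7, 12, 12}, y in {-21.66, -10.66, -8.66, 0, 2.34, 10.34, 12.34, 31.34}
xmin=0, ymin=-21.66, xmax=12, ymax=31.34

Answer: 0 -21.66 12 31.34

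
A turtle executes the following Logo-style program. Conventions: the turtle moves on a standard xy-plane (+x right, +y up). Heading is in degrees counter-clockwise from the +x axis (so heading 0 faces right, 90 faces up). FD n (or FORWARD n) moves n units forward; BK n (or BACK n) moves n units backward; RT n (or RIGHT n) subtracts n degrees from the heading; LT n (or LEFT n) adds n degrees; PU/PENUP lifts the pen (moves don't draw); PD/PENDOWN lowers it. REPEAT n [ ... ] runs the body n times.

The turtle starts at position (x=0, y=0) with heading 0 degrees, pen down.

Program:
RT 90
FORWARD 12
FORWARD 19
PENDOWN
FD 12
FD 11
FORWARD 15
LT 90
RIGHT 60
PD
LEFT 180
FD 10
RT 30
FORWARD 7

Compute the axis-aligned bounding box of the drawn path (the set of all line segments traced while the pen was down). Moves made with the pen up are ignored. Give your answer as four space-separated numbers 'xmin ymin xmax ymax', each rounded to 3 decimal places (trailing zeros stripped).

Executing turtle program step by step:
Start: pos=(0,0), heading=0, pen down
RT 90: heading 0 -> 270
FD 12: (0,0) -> (0,-12) [heading=270, draw]
FD 19: (0,-12) -> (0,-31) [heading=270, draw]
PD: pen down
FD 12: (0,-31) -> (0,-43) [heading=270, draw]
FD 11: (0,-43) -> (0,-54) [heading=270, draw]
FD 15: (0,-54) -> (0,-69) [heading=270, draw]
LT 90: heading 270 -> 0
RT 60: heading 0 -> 300
PD: pen down
LT 180: heading 300 -> 120
FD 10: (0,-69) -> (-5,-60.34) [heading=120, draw]
RT 30: heading 120 -> 90
FD 7: (-5,-60.34) -> (-5,-53.34) [heading=90, draw]
Final: pos=(-5,-53.34), heading=90, 7 segment(s) drawn

Segment endpoints: x in {-5, 0, 0, 0, 0, 0, 0}, y in {-69, -60.34, -54, -53.34, -43, -31, -12, 0}
xmin=-5, ymin=-69, xmax=0, ymax=0

Answer: -5 -69 0 0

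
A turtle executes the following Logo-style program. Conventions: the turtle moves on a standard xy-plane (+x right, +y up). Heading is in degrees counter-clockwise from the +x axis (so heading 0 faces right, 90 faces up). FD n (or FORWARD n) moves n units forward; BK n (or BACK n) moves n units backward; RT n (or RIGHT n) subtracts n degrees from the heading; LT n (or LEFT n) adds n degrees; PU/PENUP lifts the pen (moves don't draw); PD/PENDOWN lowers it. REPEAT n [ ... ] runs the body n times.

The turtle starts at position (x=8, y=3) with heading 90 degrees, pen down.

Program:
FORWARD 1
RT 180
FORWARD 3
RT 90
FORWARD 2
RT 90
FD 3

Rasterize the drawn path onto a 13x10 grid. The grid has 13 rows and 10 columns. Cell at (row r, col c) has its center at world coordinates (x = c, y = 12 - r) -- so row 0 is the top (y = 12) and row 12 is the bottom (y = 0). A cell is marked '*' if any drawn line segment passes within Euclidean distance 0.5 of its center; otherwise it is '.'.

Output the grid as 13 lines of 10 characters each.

Segment 0: (8,3) -> (8,4)
Segment 1: (8,4) -> (8,1)
Segment 2: (8,1) -> (6,1)
Segment 3: (6,1) -> (6,4)

Answer: ..........
..........
..........
..........
..........
..........
..........
..........
......*.*.
......*.*.
......*.*.
......***.
..........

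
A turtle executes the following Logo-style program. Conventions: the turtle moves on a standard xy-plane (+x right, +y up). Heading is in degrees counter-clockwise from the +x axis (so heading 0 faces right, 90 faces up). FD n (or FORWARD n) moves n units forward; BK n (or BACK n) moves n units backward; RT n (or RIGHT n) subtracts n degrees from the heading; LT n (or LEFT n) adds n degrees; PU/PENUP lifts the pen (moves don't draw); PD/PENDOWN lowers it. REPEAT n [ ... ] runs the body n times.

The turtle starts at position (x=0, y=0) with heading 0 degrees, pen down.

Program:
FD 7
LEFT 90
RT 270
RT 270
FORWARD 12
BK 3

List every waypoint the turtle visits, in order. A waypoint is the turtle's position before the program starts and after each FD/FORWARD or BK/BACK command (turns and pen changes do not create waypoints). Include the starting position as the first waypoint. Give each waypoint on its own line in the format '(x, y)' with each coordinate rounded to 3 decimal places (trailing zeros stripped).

Answer: (0, 0)
(7, 0)
(7, -12)
(7, -9)

Derivation:
Executing turtle program step by step:
Start: pos=(0,0), heading=0, pen down
FD 7: (0,0) -> (7,0) [heading=0, draw]
LT 90: heading 0 -> 90
RT 270: heading 90 -> 180
RT 270: heading 180 -> 270
FD 12: (7,0) -> (7,-12) [heading=270, draw]
BK 3: (7,-12) -> (7,-9) [heading=270, draw]
Final: pos=(7,-9), heading=270, 3 segment(s) drawn
Waypoints (4 total):
(0, 0)
(7, 0)
(7, -12)
(7, -9)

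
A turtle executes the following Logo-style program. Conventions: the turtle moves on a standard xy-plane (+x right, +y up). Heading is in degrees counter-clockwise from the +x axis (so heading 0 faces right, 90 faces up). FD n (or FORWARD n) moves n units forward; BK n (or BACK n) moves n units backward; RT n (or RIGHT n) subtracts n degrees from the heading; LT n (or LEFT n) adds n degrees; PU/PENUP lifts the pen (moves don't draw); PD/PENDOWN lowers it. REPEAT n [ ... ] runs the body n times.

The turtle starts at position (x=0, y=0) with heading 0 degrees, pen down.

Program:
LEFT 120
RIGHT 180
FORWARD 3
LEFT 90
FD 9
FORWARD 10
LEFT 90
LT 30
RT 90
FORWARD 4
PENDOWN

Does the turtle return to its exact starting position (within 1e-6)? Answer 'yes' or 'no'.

Answer: no

Derivation:
Executing turtle program step by step:
Start: pos=(0,0), heading=0, pen down
LT 120: heading 0 -> 120
RT 180: heading 120 -> 300
FD 3: (0,0) -> (1.5,-2.598) [heading=300, draw]
LT 90: heading 300 -> 30
FD 9: (1.5,-2.598) -> (9.294,1.902) [heading=30, draw]
FD 10: (9.294,1.902) -> (17.954,6.902) [heading=30, draw]
LT 90: heading 30 -> 120
LT 30: heading 120 -> 150
RT 90: heading 150 -> 60
FD 4: (17.954,6.902) -> (19.954,10.366) [heading=60, draw]
PD: pen down
Final: pos=(19.954,10.366), heading=60, 4 segment(s) drawn

Start position: (0, 0)
Final position: (19.954, 10.366)
Distance = 22.486; >= 1e-6 -> NOT closed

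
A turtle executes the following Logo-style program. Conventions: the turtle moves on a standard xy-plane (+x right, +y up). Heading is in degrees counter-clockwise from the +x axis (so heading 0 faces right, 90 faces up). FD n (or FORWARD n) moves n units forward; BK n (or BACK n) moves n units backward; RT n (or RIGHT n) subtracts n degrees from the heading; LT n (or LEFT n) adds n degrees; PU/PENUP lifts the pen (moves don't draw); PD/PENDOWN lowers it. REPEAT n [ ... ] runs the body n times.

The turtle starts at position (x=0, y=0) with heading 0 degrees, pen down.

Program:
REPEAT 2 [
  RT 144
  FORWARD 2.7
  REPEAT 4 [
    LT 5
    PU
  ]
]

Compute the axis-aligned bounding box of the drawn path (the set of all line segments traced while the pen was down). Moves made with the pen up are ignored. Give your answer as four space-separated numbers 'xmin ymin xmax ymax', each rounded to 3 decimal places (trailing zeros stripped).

Executing turtle program step by step:
Start: pos=(0,0), heading=0, pen down
REPEAT 2 [
  -- iteration 1/2 --
  RT 144: heading 0 -> 216
  FD 2.7: (0,0) -> (-2.184,-1.587) [heading=216, draw]
  REPEAT 4 [
    -- iteration 1/4 --
    LT 5: heading 216 -> 221
    PU: pen up
    -- iteration 2/4 --
    LT 5: heading 221 -> 226
    PU: pen up
    -- iteration 3/4 --
    LT 5: heading 226 -> 231
    PU: pen up
    -- iteration 4/4 --
    LT 5: heading 231 -> 236
    PU: pen up
  ]
  -- iteration 2/2 --
  RT 144: heading 236 -> 92
  FD 2.7: (-2.184,-1.587) -> (-2.279,1.111) [heading=92, move]
  REPEAT 4 [
    -- iteration 1/4 --
    LT 5: heading 92 -> 97
    PU: pen up
    -- iteration 2/4 --
    LT 5: heading 97 -> 102
    PU: pen up
    -- iteration 3/4 --
    LT 5: heading 102 -> 107
    PU: pen up
    -- iteration 4/4 --
    LT 5: heading 107 -> 112
    PU: pen up
  ]
]
Final: pos=(-2.279,1.111), heading=112, 1 segment(s) drawn

Segment endpoints: x in {-2.184, 0}, y in {-1.587, 0}
xmin=-2.184, ymin=-1.587, xmax=0, ymax=0

Answer: -2.184 -1.587 0 0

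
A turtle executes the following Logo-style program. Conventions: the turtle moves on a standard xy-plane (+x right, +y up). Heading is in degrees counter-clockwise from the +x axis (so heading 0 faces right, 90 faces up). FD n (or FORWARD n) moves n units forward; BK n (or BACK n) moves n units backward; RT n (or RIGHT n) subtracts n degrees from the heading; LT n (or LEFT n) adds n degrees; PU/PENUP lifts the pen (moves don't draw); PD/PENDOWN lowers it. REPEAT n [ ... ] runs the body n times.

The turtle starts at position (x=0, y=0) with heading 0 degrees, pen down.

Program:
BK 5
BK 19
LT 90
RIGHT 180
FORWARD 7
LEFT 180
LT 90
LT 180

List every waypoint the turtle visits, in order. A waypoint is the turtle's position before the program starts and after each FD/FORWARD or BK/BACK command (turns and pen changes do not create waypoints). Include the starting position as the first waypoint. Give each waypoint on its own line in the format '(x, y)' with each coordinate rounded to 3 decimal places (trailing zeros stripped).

Answer: (0, 0)
(-5, 0)
(-24, 0)
(-24, -7)

Derivation:
Executing turtle program step by step:
Start: pos=(0,0), heading=0, pen down
BK 5: (0,0) -> (-5,0) [heading=0, draw]
BK 19: (-5,0) -> (-24,0) [heading=0, draw]
LT 90: heading 0 -> 90
RT 180: heading 90 -> 270
FD 7: (-24,0) -> (-24,-7) [heading=270, draw]
LT 180: heading 270 -> 90
LT 90: heading 90 -> 180
LT 180: heading 180 -> 0
Final: pos=(-24,-7), heading=0, 3 segment(s) drawn
Waypoints (4 total):
(0, 0)
(-5, 0)
(-24, 0)
(-24, -7)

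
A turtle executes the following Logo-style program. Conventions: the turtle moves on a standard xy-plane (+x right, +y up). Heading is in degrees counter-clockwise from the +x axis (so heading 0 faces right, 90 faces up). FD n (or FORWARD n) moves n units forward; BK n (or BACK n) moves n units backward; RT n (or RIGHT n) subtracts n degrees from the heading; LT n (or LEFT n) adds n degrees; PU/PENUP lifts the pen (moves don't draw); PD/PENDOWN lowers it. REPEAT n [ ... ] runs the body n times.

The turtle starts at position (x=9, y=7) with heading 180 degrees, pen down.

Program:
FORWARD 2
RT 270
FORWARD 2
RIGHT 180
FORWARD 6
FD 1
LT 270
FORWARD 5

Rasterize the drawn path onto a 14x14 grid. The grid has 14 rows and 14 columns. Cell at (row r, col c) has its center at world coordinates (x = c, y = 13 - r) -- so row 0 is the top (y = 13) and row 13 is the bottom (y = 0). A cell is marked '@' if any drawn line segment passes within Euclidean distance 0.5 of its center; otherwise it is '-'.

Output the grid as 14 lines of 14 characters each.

Answer: --------------
-------@@@@@@-
-------@------
-------@------
-------@------
-------@------
-------@@@----
-------@------
-------@------
--------------
--------------
--------------
--------------
--------------

Derivation:
Segment 0: (9,7) -> (7,7)
Segment 1: (7,7) -> (7,5)
Segment 2: (7,5) -> (7,11)
Segment 3: (7,11) -> (7,12)
Segment 4: (7,12) -> (12,12)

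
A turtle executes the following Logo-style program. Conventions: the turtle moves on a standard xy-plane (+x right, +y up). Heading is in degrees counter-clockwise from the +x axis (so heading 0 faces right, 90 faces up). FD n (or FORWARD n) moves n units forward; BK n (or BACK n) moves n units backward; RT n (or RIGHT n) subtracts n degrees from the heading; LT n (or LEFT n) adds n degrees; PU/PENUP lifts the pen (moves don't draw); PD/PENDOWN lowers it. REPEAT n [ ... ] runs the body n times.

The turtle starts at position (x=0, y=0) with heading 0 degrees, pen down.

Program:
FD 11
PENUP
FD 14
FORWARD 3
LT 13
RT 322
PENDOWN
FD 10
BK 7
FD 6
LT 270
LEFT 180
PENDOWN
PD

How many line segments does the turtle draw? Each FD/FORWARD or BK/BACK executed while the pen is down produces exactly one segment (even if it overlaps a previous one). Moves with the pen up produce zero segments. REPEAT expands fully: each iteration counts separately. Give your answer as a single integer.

Answer: 4

Derivation:
Executing turtle program step by step:
Start: pos=(0,0), heading=0, pen down
FD 11: (0,0) -> (11,0) [heading=0, draw]
PU: pen up
FD 14: (11,0) -> (25,0) [heading=0, move]
FD 3: (25,0) -> (28,0) [heading=0, move]
LT 13: heading 0 -> 13
RT 322: heading 13 -> 51
PD: pen down
FD 10: (28,0) -> (34.293,7.771) [heading=51, draw]
BK 7: (34.293,7.771) -> (29.888,2.331) [heading=51, draw]
FD 6: (29.888,2.331) -> (33.664,6.994) [heading=51, draw]
LT 270: heading 51 -> 321
LT 180: heading 321 -> 141
PD: pen down
PD: pen down
Final: pos=(33.664,6.994), heading=141, 4 segment(s) drawn
Segments drawn: 4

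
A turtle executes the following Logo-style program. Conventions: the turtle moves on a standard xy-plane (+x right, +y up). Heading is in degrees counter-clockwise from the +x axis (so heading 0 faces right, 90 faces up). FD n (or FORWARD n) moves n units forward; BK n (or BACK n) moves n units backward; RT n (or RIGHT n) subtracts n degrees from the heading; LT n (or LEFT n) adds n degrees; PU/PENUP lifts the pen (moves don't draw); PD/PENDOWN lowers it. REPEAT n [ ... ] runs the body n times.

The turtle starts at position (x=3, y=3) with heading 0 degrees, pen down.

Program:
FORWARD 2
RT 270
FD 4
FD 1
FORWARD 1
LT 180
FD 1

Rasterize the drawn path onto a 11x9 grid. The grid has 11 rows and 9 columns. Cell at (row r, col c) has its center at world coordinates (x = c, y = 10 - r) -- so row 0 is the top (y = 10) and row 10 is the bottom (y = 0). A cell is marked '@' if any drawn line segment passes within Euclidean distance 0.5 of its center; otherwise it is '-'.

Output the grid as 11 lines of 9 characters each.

Answer: ---------
-----@---
-----@---
-----@---
-----@---
-----@---
-----@---
---@@@---
---------
---------
---------

Derivation:
Segment 0: (3,3) -> (5,3)
Segment 1: (5,3) -> (5,7)
Segment 2: (5,7) -> (5,8)
Segment 3: (5,8) -> (5,9)
Segment 4: (5,9) -> (5,8)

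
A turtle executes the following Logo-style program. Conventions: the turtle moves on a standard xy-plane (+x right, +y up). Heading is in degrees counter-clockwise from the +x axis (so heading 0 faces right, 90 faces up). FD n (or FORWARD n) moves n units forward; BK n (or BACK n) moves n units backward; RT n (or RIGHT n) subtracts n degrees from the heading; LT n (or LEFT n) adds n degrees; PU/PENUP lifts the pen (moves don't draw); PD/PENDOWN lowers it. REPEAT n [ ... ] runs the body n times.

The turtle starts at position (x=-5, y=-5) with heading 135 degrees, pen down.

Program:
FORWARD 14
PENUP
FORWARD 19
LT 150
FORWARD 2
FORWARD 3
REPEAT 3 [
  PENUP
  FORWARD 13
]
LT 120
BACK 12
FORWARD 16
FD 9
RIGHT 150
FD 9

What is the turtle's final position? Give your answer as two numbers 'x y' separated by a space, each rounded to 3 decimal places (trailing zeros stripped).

Executing turtle program step by step:
Start: pos=(-5,-5), heading=135, pen down
FD 14: (-5,-5) -> (-14.899,4.899) [heading=135, draw]
PU: pen up
FD 19: (-14.899,4.899) -> (-28.335,18.335) [heading=135, move]
LT 150: heading 135 -> 285
FD 2: (-28.335,18.335) -> (-27.817,16.403) [heading=285, move]
FD 3: (-27.817,16.403) -> (-27.04,13.505) [heading=285, move]
REPEAT 3 [
  -- iteration 1/3 --
  PU: pen up
  FD 13: (-27.04,13.505) -> (-23.676,0.948) [heading=285, move]
  -- iteration 2/3 --
  PU: pen up
  FD 13: (-23.676,0.948) -> (-20.311,-11.609) [heading=285, move]
  -- iteration 3/3 --
  PU: pen up
  FD 13: (-20.311,-11.609) -> (-16.946,-24.166) [heading=285, move]
]
LT 120: heading 285 -> 45
BK 12: (-16.946,-24.166) -> (-25.432,-32.651) [heading=45, move]
FD 16: (-25.432,-32.651) -> (-14.118,-21.338) [heading=45, move]
FD 9: (-14.118,-21.338) -> (-7.754,-14.974) [heading=45, move]
RT 150: heading 45 -> 255
FD 9: (-7.754,-14.974) -> (-10.083,-23.667) [heading=255, move]
Final: pos=(-10.083,-23.667), heading=255, 1 segment(s) drawn

Answer: -10.083 -23.667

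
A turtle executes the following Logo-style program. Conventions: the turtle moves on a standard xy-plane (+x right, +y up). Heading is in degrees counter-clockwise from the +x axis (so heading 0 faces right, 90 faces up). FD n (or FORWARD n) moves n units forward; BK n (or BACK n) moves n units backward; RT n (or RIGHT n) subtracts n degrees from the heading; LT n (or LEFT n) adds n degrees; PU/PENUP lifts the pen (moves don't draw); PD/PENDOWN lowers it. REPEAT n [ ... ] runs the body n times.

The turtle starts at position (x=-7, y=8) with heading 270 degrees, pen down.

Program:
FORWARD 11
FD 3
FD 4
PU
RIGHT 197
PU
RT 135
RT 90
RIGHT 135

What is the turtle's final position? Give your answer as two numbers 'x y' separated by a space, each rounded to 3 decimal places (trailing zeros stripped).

Executing turtle program step by step:
Start: pos=(-7,8), heading=270, pen down
FD 11: (-7,8) -> (-7,-3) [heading=270, draw]
FD 3: (-7,-3) -> (-7,-6) [heading=270, draw]
FD 4: (-7,-6) -> (-7,-10) [heading=270, draw]
PU: pen up
RT 197: heading 270 -> 73
PU: pen up
RT 135: heading 73 -> 298
RT 90: heading 298 -> 208
RT 135: heading 208 -> 73
Final: pos=(-7,-10), heading=73, 3 segment(s) drawn

Answer: -7 -10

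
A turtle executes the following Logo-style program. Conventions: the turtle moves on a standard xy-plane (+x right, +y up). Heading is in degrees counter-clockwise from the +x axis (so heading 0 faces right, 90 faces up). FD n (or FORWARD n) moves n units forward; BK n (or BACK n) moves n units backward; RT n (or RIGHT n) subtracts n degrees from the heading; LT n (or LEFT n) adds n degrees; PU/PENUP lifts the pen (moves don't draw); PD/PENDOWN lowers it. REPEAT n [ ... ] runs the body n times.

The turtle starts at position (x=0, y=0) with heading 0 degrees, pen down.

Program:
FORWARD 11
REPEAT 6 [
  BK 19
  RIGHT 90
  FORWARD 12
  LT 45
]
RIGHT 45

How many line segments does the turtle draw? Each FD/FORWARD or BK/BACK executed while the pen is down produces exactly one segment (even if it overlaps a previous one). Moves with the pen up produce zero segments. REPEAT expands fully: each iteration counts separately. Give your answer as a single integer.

Executing turtle program step by step:
Start: pos=(0,0), heading=0, pen down
FD 11: (0,0) -> (11,0) [heading=0, draw]
REPEAT 6 [
  -- iteration 1/6 --
  BK 19: (11,0) -> (-8,0) [heading=0, draw]
  RT 90: heading 0 -> 270
  FD 12: (-8,0) -> (-8,-12) [heading=270, draw]
  LT 45: heading 270 -> 315
  -- iteration 2/6 --
  BK 19: (-8,-12) -> (-21.435,1.435) [heading=315, draw]
  RT 90: heading 315 -> 225
  FD 12: (-21.435,1.435) -> (-29.92,-7.05) [heading=225, draw]
  LT 45: heading 225 -> 270
  -- iteration 3/6 --
  BK 19: (-29.92,-7.05) -> (-29.92,11.95) [heading=270, draw]
  RT 90: heading 270 -> 180
  FD 12: (-29.92,11.95) -> (-41.92,11.95) [heading=180, draw]
  LT 45: heading 180 -> 225
  -- iteration 4/6 --
  BK 19: (-41.92,11.95) -> (-28.485,25.385) [heading=225, draw]
  RT 90: heading 225 -> 135
  FD 12: (-28.485,25.385) -> (-36.971,33.87) [heading=135, draw]
  LT 45: heading 135 -> 180
  -- iteration 5/6 --
  BK 19: (-36.971,33.87) -> (-17.971,33.87) [heading=180, draw]
  RT 90: heading 180 -> 90
  FD 12: (-17.971,33.87) -> (-17.971,45.87) [heading=90, draw]
  LT 45: heading 90 -> 135
  -- iteration 6/6 --
  BK 19: (-17.971,45.87) -> (-4.536,32.435) [heading=135, draw]
  RT 90: heading 135 -> 45
  FD 12: (-4.536,32.435) -> (3.95,40.92) [heading=45, draw]
  LT 45: heading 45 -> 90
]
RT 45: heading 90 -> 45
Final: pos=(3.95,40.92), heading=45, 13 segment(s) drawn
Segments drawn: 13

Answer: 13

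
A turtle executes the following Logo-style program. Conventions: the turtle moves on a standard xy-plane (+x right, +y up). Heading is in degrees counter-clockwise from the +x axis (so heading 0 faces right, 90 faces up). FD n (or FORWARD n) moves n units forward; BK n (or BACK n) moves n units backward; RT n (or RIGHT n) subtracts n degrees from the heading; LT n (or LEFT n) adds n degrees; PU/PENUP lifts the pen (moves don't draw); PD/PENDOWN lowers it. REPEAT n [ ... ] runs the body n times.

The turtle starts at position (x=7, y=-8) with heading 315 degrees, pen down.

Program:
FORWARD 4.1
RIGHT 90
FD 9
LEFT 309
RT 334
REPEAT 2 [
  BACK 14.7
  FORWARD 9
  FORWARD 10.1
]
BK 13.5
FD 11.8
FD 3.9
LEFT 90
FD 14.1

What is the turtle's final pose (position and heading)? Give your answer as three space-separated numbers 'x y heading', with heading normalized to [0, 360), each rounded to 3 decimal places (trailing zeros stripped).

Executing turtle program step by step:
Start: pos=(7,-8), heading=315, pen down
FD 4.1: (7,-8) -> (9.899,-10.899) [heading=315, draw]
RT 90: heading 315 -> 225
FD 9: (9.899,-10.899) -> (3.535,-17.263) [heading=225, draw]
LT 309: heading 225 -> 174
RT 334: heading 174 -> 200
REPEAT 2 [
  -- iteration 1/2 --
  BK 14.7: (3.535,-17.263) -> (17.349,-12.235) [heading=200, draw]
  FD 9: (17.349,-12.235) -> (8.891,-15.314) [heading=200, draw]
  FD 10.1: (8.891,-15.314) -> (-0.599,-18.768) [heading=200, draw]
  -- iteration 2/2 --
  BK 14.7: (-0.599,-18.768) -> (13.214,-13.74) [heading=200, draw]
  FD 9: (13.214,-13.74) -> (4.757,-16.818) [heading=200, draw]
  FD 10.1: (4.757,-16.818) -> (-4.734,-20.273) [heading=200, draw]
]
BK 13.5: (-4.734,-20.273) -> (7.952,-15.656) [heading=200, draw]
FD 11.8: (7.952,-15.656) -> (-3.137,-19.691) [heading=200, draw]
FD 3.9: (-3.137,-19.691) -> (-6.801,-21.025) [heading=200, draw]
LT 90: heading 200 -> 290
FD 14.1: (-6.801,-21.025) -> (-1.979,-34.275) [heading=290, draw]
Final: pos=(-1.979,-34.275), heading=290, 12 segment(s) drawn

Answer: -1.979 -34.275 290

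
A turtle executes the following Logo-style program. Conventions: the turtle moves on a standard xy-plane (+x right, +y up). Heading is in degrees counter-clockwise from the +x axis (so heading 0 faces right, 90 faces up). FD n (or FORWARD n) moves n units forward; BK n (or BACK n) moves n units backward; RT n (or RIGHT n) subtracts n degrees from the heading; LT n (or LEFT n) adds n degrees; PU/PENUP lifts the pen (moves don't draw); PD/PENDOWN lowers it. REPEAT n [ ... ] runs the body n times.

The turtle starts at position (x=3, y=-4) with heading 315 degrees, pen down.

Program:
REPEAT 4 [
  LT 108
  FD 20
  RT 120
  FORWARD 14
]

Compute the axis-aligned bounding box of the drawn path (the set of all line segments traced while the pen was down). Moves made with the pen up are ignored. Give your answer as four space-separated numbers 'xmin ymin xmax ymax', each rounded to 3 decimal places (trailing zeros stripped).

Executing turtle program step by step:
Start: pos=(3,-4), heading=315, pen down
REPEAT 4 [
  -- iteration 1/4 --
  LT 108: heading 315 -> 63
  FD 20: (3,-4) -> (12.08,13.82) [heading=63, draw]
  RT 120: heading 63 -> 303
  FD 14: (12.08,13.82) -> (19.705,2.079) [heading=303, draw]
  -- iteration 2/4 --
  LT 108: heading 303 -> 51
  FD 20: (19.705,2.079) -> (32.291,17.622) [heading=51, draw]
  RT 120: heading 51 -> 291
  FD 14: (32.291,17.622) -> (37.308,4.552) [heading=291, draw]
  -- iteration 3/4 --
  LT 108: heading 291 -> 39
  FD 20: (37.308,4.552) -> (52.851,17.138) [heading=39, draw]
  RT 120: heading 39 -> 279
  FD 14: (52.851,17.138) -> (55.041,3.31) [heading=279, draw]
  -- iteration 4/4 --
  LT 108: heading 279 -> 27
  FD 20: (55.041,3.31) -> (72.861,12.39) [heading=27, draw]
  RT 120: heading 27 -> 267
  FD 14: (72.861,12.39) -> (72.129,-1.591) [heading=267, draw]
]
Final: pos=(72.129,-1.591), heading=267, 8 segment(s) drawn

Segment endpoints: x in {3, 12.08, 19.705, 32.291, 37.308, 52.851, 55.041, 72.129, 72.861}, y in {-4, -1.591, 2.079, 3.31, 4.552, 12.39, 13.82, 17.138, 17.622}
xmin=3, ymin=-4, xmax=72.861, ymax=17.622

Answer: 3 -4 72.861 17.622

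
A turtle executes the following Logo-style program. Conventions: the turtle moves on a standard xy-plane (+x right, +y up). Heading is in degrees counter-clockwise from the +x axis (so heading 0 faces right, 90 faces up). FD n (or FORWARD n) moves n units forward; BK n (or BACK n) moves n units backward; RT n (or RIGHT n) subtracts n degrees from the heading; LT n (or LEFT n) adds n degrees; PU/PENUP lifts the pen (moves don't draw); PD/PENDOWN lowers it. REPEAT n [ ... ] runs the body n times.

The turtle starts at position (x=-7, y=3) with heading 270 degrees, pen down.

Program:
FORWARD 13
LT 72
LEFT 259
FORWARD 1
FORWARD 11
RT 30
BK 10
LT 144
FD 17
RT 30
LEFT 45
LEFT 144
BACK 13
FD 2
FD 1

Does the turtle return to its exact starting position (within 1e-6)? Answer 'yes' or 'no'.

Answer: no

Derivation:
Executing turtle program step by step:
Start: pos=(-7,3), heading=270, pen down
FD 13: (-7,3) -> (-7,-10) [heading=270, draw]
LT 72: heading 270 -> 342
LT 259: heading 342 -> 241
FD 1: (-7,-10) -> (-7.485,-10.875) [heading=241, draw]
FD 11: (-7.485,-10.875) -> (-12.818,-20.495) [heading=241, draw]
RT 30: heading 241 -> 211
BK 10: (-12.818,-20.495) -> (-4.246,-15.345) [heading=211, draw]
LT 144: heading 211 -> 355
FD 17: (-4.246,-15.345) -> (12.689,-16.827) [heading=355, draw]
RT 30: heading 355 -> 325
LT 45: heading 325 -> 10
LT 144: heading 10 -> 154
BK 13: (12.689,-16.827) -> (24.374,-22.526) [heading=154, draw]
FD 2: (24.374,-22.526) -> (22.576,-21.649) [heading=154, draw]
FD 1: (22.576,-21.649) -> (21.677,-21.21) [heading=154, draw]
Final: pos=(21.677,-21.21), heading=154, 8 segment(s) drawn

Start position: (-7, 3)
Final position: (21.677, -21.21)
Distance = 37.53; >= 1e-6 -> NOT closed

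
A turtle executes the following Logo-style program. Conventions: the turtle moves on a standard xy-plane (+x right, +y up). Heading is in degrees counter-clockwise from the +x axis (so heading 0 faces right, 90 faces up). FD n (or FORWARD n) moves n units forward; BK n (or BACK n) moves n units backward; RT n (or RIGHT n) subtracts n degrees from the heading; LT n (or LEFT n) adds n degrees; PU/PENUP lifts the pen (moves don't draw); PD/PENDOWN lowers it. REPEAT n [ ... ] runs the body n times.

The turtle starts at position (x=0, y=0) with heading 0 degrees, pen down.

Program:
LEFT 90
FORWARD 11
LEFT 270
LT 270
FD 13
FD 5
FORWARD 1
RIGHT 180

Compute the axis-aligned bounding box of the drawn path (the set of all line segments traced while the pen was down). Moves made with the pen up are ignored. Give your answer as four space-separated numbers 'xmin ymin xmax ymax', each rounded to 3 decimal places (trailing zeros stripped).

Answer: 0 -8 0 11

Derivation:
Executing turtle program step by step:
Start: pos=(0,0), heading=0, pen down
LT 90: heading 0 -> 90
FD 11: (0,0) -> (0,11) [heading=90, draw]
LT 270: heading 90 -> 0
LT 270: heading 0 -> 270
FD 13: (0,11) -> (0,-2) [heading=270, draw]
FD 5: (0,-2) -> (0,-7) [heading=270, draw]
FD 1: (0,-7) -> (0,-8) [heading=270, draw]
RT 180: heading 270 -> 90
Final: pos=(0,-8), heading=90, 4 segment(s) drawn

Segment endpoints: x in {0, 0, 0, 0, 0}, y in {-8, -7, -2, 0, 11}
xmin=0, ymin=-8, xmax=0, ymax=11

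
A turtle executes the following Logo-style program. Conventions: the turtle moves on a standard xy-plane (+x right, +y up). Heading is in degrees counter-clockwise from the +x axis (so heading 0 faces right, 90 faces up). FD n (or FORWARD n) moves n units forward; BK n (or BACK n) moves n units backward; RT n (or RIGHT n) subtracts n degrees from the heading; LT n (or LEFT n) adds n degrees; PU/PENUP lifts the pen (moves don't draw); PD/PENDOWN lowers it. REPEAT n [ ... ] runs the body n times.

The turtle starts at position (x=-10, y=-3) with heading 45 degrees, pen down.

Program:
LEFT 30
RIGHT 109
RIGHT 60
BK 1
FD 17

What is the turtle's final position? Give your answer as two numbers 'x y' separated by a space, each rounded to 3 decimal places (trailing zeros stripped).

Executing turtle program step by step:
Start: pos=(-10,-3), heading=45, pen down
LT 30: heading 45 -> 75
RT 109: heading 75 -> 326
RT 60: heading 326 -> 266
BK 1: (-10,-3) -> (-9.93,-2.002) [heading=266, draw]
FD 17: (-9.93,-2.002) -> (-11.116,-18.961) [heading=266, draw]
Final: pos=(-11.116,-18.961), heading=266, 2 segment(s) drawn

Answer: -11.116 -18.961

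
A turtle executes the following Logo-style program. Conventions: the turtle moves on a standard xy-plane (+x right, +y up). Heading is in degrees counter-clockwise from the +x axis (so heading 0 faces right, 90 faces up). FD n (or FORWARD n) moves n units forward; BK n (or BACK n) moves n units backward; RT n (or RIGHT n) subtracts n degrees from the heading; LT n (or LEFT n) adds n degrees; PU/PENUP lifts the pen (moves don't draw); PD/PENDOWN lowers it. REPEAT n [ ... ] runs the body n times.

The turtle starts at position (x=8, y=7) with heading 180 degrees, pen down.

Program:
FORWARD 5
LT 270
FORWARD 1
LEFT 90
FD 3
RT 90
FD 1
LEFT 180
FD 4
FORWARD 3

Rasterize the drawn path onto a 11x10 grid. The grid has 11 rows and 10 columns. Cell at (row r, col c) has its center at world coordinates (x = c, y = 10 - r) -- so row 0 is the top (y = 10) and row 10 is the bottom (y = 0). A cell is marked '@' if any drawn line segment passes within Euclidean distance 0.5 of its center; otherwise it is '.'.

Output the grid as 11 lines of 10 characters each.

Answer: ..........
@.........
@@@@......
@..@@@@@@.
@.........
@.........
@.........
@.........
@.........
..........
..........

Derivation:
Segment 0: (8,7) -> (3,7)
Segment 1: (3,7) -> (3,8)
Segment 2: (3,8) -> (0,8)
Segment 3: (0,8) -> (0,9)
Segment 4: (0,9) -> (-0,5)
Segment 5: (-0,5) -> (-0,2)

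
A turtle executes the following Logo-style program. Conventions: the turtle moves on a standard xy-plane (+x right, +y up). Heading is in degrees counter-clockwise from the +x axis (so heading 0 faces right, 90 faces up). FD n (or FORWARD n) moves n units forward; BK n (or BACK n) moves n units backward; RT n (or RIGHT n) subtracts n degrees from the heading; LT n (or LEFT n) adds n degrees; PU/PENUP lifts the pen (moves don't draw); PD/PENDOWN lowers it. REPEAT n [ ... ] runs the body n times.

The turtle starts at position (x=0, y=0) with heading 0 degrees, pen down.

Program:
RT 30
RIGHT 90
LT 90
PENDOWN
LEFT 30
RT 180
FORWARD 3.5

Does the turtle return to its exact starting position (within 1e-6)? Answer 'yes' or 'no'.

Answer: no

Derivation:
Executing turtle program step by step:
Start: pos=(0,0), heading=0, pen down
RT 30: heading 0 -> 330
RT 90: heading 330 -> 240
LT 90: heading 240 -> 330
PD: pen down
LT 30: heading 330 -> 0
RT 180: heading 0 -> 180
FD 3.5: (0,0) -> (-3.5,0) [heading=180, draw]
Final: pos=(-3.5,0), heading=180, 1 segment(s) drawn

Start position: (0, 0)
Final position: (-3.5, 0)
Distance = 3.5; >= 1e-6 -> NOT closed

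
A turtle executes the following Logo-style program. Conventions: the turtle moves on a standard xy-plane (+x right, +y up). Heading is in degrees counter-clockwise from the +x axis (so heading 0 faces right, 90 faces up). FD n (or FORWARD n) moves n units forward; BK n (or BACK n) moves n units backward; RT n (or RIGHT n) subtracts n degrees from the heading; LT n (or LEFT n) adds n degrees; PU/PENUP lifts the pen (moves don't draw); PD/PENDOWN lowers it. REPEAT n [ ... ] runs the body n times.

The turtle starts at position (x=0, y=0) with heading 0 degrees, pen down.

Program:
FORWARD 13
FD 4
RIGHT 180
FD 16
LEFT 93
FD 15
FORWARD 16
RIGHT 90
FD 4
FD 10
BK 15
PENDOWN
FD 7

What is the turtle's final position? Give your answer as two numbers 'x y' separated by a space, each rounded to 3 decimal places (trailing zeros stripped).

Executing turtle program step by step:
Start: pos=(0,0), heading=0, pen down
FD 13: (0,0) -> (13,0) [heading=0, draw]
FD 4: (13,0) -> (17,0) [heading=0, draw]
RT 180: heading 0 -> 180
FD 16: (17,0) -> (1,0) [heading=180, draw]
LT 93: heading 180 -> 273
FD 15: (1,0) -> (1.785,-14.979) [heading=273, draw]
FD 16: (1.785,-14.979) -> (2.622,-30.958) [heading=273, draw]
RT 90: heading 273 -> 183
FD 4: (2.622,-30.958) -> (-1.372,-31.167) [heading=183, draw]
FD 10: (-1.372,-31.167) -> (-11.358,-31.69) [heading=183, draw]
BK 15: (-11.358,-31.69) -> (3.621,-30.905) [heading=183, draw]
PD: pen down
FD 7: (3.621,-30.905) -> (-3.369,-31.272) [heading=183, draw]
Final: pos=(-3.369,-31.272), heading=183, 9 segment(s) drawn

Answer: -3.369 -31.272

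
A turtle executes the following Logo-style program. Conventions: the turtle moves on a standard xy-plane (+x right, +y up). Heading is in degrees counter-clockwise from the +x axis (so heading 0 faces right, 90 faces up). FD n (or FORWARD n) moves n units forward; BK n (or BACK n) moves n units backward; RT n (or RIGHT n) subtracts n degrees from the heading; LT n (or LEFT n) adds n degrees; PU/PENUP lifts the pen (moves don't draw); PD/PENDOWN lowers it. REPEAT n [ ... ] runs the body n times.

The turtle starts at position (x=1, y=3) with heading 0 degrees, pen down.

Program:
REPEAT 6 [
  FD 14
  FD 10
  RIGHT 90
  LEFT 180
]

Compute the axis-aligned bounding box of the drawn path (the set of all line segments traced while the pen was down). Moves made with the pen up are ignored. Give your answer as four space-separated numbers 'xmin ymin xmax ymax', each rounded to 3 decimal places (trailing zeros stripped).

Executing turtle program step by step:
Start: pos=(1,3), heading=0, pen down
REPEAT 6 [
  -- iteration 1/6 --
  FD 14: (1,3) -> (15,3) [heading=0, draw]
  FD 10: (15,3) -> (25,3) [heading=0, draw]
  RT 90: heading 0 -> 270
  LT 180: heading 270 -> 90
  -- iteration 2/6 --
  FD 14: (25,3) -> (25,17) [heading=90, draw]
  FD 10: (25,17) -> (25,27) [heading=90, draw]
  RT 90: heading 90 -> 0
  LT 180: heading 0 -> 180
  -- iteration 3/6 --
  FD 14: (25,27) -> (11,27) [heading=180, draw]
  FD 10: (11,27) -> (1,27) [heading=180, draw]
  RT 90: heading 180 -> 90
  LT 180: heading 90 -> 270
  -- iteration 4/6 --
  FD 14: (1,27) -> (1,13) [heading=270, draw]
  FD 10: (1,13) -> (1,3) [heading=270, draw]
  RT 90: heading 270 -> 180
  LT 180: heading 180 -> 0
  -- iteration 5/6 --
  FD 14: (1,3) -> (15,3) [heading=0, draw]
  FD 10: (15,3) -> (25,3) [heading=0, draw]
  RT 90: heading 0 -> 270
  LT 180: heading 270 -> 90
  -- iteration 6/6 --
  FD 14: (25,3) -> (25,17) [heading=90, draw]
  FD 10: (25,17) -> (25,27) [heading=90, draw]
  RT 90: heading 90 -> 0
  LT 180: heading 0 -> 180
]
Final: pos=(25,27), heading=180, 12 segment(s) drawn

Segment endpoints: x in {1, 1, 1, 11, 15, 15, 25, 25, 25}, y in {3, 3, 3, 13, 17, 17, 27, 27}
xmin=1, ymin=3, xmax=25, ymax=27

Answer: 1 3 25 27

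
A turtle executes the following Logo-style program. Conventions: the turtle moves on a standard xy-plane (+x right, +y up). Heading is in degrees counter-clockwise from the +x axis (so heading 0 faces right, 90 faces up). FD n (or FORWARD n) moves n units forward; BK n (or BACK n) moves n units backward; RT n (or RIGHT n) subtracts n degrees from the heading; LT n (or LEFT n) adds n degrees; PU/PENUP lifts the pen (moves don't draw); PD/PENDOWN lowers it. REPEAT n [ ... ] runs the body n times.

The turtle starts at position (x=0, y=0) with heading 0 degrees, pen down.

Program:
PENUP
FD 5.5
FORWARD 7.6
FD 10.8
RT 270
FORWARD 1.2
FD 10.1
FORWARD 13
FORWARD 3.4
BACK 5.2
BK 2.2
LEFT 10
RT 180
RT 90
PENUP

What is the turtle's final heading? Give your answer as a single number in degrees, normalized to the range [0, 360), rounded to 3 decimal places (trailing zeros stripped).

Answer: 190

Derivation:
Executing turtle program step by step:
Start: pos=(0,0), heading=0, pen down
PU: pen up
FD 5.5: (0,0) -> (5.5,0) [heading=0, move]
FD 7.6: (5.5,0) -> (13.1,0) [heading=0, move]
FD 10.8: (13.1,0) -> (23.9,0) [heading=0, move]
RT 270: heading 0 -> 90
FD 1.2: (23.9,0) -> (23.9,1.2) [heading=90, move]
FD 10.1: (23.9,1.2) -> (23.9,11.3) [heading=90, move]
FD 13: (23.9,11.3) -> (23.9,24.3) [heading=90, move]
FD 3.4: (23.9,24.3) -> (23.9,27.7) [heading=90, move]
BK 5.2: (23.9,27.7) -> (23.9,22.5) [heading=90, move]
BK 2.2: (23.9,22.5) -> (23.9,20.3) [heading=90, move]
LT 10: heading 90 -> 100
RT 180: heading 100 -> 280
RT 90: heading 280 -> 190
PU: pen up
Final: pos=(23.9,20.3), heading=190, 0 segment(s) drawn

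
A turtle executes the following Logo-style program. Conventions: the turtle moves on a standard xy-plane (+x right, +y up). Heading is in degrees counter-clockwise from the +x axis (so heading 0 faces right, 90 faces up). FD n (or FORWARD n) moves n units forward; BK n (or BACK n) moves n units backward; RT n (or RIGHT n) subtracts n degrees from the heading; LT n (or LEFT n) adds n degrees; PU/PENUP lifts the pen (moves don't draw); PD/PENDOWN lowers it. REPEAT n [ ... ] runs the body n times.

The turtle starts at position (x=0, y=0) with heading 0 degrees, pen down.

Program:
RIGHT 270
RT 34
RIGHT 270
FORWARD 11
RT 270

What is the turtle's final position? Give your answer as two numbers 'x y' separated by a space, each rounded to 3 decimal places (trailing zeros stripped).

Executing turtle program step by step:
Start: pos=(0,0), heading=0, pen down
RT 270: heading 0 -> 90
RT 34: heading 90 -> 56
RT 270: heading 56 -> 146
FD 11: (0,0) -> (-9.119,6.151) [heading=146, draw]
RT 270: heading 146 -> 236
Final: pos=(-9.119,6.151), heading=236, 1 segment(s) drawn

Answer: -9.119 6.151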